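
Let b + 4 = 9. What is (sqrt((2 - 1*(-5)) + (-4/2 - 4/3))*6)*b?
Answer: 10*sqrt(33) ≈ 57.446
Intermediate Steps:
b = 5 (b = -4 + 9 = 5)
(sqrt((2 - 1*(-5)) + (-4/2 - 4/3))*6)*b = (sqrt((2 - 1*(-5)) + (-4/2 - 4/3))*6)*5 = (sqrt((2 + 5) + (-4*1/2 - 4*1/3))*6)*5 = (sqrt(7 + (-2 - 4/3))*6)*5 = (sqrt(7 - 10/3)*6)*5 = (sqrt(11/3)*6)*5 = ((sqrt(33)/3)*6)*5 = (2*sqrt(33))*5 = 10*sqrt(33)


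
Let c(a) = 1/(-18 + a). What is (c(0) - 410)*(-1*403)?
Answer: 2974543/18 ≈ 1.6525e+5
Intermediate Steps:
(c(0) - 410)*(-1*403) = (1/(-18 + 0) - 410)*(-1*403) = (1/(-18) - 410)*(-403) = (-1/18 - 410)*(-403) = -7381/18*(-403) = 2974543/18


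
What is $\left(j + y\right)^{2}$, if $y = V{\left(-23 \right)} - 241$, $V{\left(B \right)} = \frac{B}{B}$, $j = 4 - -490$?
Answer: $64516$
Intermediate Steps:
$j = 494$ ($j = 4 + 490 = 494$)
$V{\left(B \right)} = 1$
$y = -240$ ($y = 1 - 241 = -240$)
$\left(j + y\right)^{2} = \left(494 - 240\right)^{2} = 254^{2} = 64516$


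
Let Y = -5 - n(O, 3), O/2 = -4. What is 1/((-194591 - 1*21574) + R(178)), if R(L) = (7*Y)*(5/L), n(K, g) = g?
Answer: -89/19238825 ≈ -4.6261e-6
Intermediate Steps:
O = -8 (O = 2*(-4) = -8)
Y = -8 (Y = -5 - 1*3 = -5 - 3 = -8)
R(L) = -280/L (R(L) = (7*(-8))*(5/L) = -280/L)
1/((-194591 - 1*21574) + R(178)) = 1/((-194591 - 1*21574) - 280/178) = 1/((-194591 - 21574) - 280*1/178) = 1/(-216165 - 140/89) = 1/(-19238825/89) = -89/19238825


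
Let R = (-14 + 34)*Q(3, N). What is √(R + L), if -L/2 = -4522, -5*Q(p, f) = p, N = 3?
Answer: 2*√2258 ≈ 95.037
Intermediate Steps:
Q(p, f) = -p/5
L = 9044 (L = -2*(-4522) = 9044)
R = -12 (R = (-14 + 34)*(-⅕*3) = 20*(-⅗) = -12)
√(R + L) = √(-12 + 9044) = √9032 = 2*√2258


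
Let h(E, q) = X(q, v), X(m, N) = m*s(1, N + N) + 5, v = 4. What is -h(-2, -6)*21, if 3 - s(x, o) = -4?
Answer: 777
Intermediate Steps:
s(x, o) = 7 (s(x, o) = 3 - 1*(-4) = 3 + 4 = 7)
X(m, N) = 5 + 7*m (X(m, N) = m*7 + 5 = 7*m + 5 = 5 + 7*m)
h(E, q) = 5 + 7*q
-h(-2, -6)*21 = -(5 + 7*(-6))*21 = -(5 - 42)*21 = -1*(-37)*21 = 37*21 = 777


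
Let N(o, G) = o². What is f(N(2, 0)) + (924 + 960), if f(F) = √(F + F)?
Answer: 1884 + 2*√2 ≈ 1886.8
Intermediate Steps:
f(F) = √2*√F (f(F) = √(2*F) = √2*√F)
f(N(2, 0)) + (924 + 960) = √2*√(2²) + (924 + 960) = √2*√4 + 1884 = √2*2 + 1884 = 2*√2 + 1884 = 1884 + 2*√2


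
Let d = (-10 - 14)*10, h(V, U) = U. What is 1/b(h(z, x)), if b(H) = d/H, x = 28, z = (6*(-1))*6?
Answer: -7/60 ≈ -0.11667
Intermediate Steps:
z = -36 (z = -6*6 = -36)
d = -240 (d = -24*10 = -240)
b(H) = -240/H
1/b(h(z, x)) = 1/(-240/28) = 1/(-240*1/28) = 1/(-60/7) = -7/60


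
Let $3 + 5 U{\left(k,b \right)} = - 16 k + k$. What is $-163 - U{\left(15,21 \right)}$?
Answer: $- \frac{587}{5} \approx -117.4$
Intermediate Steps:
$U{\left(k,b \right)} = - \frac{3}{5} - 3 k$ ($U{\left(k,b \right)} = - \frac{3}{5} + \frac{- 16 k + k}{5} = - \frac{3}{5} + \frac{\left(-15\right) k}{5} = - \frac{3}{5} - 3 k$)
$-163 - U{\left(15,21 \right)} = -163 - \left(- \frac{3}{5} - 45\right) = -163 - - \frac{228}{5} = -163 + \frac{228}{5} = - \frac{587}{5}$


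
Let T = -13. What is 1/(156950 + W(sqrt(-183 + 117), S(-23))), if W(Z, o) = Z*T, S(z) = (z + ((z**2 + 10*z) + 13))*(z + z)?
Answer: 78475/12316656827 + 13*I*sqrt(66)/24633313654 ≈ 6.3715e-6 + 4.2874e-9*I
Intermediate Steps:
S(z) = 2*z*(13 + z**2 + 11*z) (S(z) = (z + (13 + z**2 + 10*z))*(2*z) = (13 + z**2 + 11*z)*(2*z) = 2*z*(13 + z**2 + 11*z))
W(Z, o) = -13*Z (W(Z, o) = Z*(-13) = -13*Z)
1/(156950 + W(sqrt(-183 + 117), S(-23))) = 1/(156950 - 13*sqrt(-183 + 117)) = 1/(156950 - 13*I*sqrt(66))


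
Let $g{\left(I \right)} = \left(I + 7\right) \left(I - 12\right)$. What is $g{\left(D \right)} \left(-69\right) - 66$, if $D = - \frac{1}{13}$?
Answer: $\frac{963816}{169} \approx 5703.1$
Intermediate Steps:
$D = - \frac{1}{13}$ ($D = \left(-1\right) \frac{1}{13} = - \frac{1}{13} \approx -0.076923$)
$g{\left(I \right)} = \left(-12 + I\right) \left(7 + I\right)$ ($g{\left(I \right)} = \left(7 + I\right) \left(I - 12\right) = \left(7 + I\right) \left(-12 + I\right) = \left(-12 + I\right) \left(7 + I\right)$)
$g{\left(D \right)} \left(-69\right) - 66 = \left(-84 + \left(- \frac{1}{13}\right)^{2} - - \frac{5}{13}\right) \left(-69\right) - 66 = \left(-84 + \frac{1}{169} + \frac{5}{13}\right) \left(-69\right) - 66 = \left(- \frac{14130}{169}\right) \left(-69\right) - 66 = \frac{974970}{169} - 66 = \frac{963816}{169}$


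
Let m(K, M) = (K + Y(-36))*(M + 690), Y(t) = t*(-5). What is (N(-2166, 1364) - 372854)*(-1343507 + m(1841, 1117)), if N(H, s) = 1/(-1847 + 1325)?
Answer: -74881865019860/87 ≈ -8.6071e+11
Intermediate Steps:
N(H, s) = -1/522 (N(H, s) = 1/(-522) = -1/522)
Y(t) = -5*t
m(K, M) = (180 + K)*(690 + M) (m(K, M) = (K - 5*(-36))*(M + 690) = (K + 180)*(690 + M) = (180 + K)*(690 + M))
(N(-2166, 1364) - 372854)*(-1343507 + m(1841, 1117)) = (-1/522 - 372854)*(-1343507 + (124200 + 180*1117 + 690*1841 + 1841*1117)) = -194629789*(-1343507 + (124200 + 201060 + 1270290 + 2056397))/522 = -194629789*(-1343507 + 3651947)/522 = -194629789/522*2308440 = -74881865019860/87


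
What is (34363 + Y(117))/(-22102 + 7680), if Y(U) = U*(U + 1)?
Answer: -48169/14422 ≈ -3.3400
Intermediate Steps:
Y(U) = U*(1 + U)
(34363 + Y(117))/(-22102 + 7680) = (34363 + 117*(1 + 117))/(-22102 + 7680) = (34363 + 117*118)/(-14422) = (34363 + 13806)*(-1/14422) = 48169*(-1/14422) = -48169/14422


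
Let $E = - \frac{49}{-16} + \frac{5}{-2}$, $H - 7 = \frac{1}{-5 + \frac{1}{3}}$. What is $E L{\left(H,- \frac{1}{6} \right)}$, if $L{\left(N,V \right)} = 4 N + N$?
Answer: $\frac{4275}{224} \approx 19.085$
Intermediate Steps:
$H = \frac{95}{14}$ ($H = 7 + \frac{1}{-5 + \frac{1}{3}} = 7 + \frac{1}{- \frac{14}{3}} = 7 - \frac{3}{14} = \frac{95}{14} \approx 6.7857$)
$L{\left(N,V \right)} = 5 N$
$E = \frac{9}{16}$ ($E = \left(-49\right) \left(- \frac{1}{16}\right) + 5 \left(- \frac{1}{2}\right) = \frac{49}{16} - \frac{5}{2} = \frac{9}{16} \approx 0.5625$)
$E L{\left(H,- \frac{1}{6} \right)} = \frac{9 \cdot 5 \cdot \frac{95}{14}}{16} = \frac{9}{16} \cdot \frac{475}{14} = \frac{4275}{224}$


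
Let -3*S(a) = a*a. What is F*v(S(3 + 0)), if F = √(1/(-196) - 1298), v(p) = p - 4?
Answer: -I*√254409/2 ≈ -252.19*I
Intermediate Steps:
S(a) = -a²/3 (S(a) = -a*a/3 = -a²/3)
v(p) = -4 + p
F = I*√254409/14 (F = √(-1/196 - 1298) = √(-254409/196) = I*√254409/14 ≈ 36.028*I)
F*v(S(3 + 0)) = (I*√254409/14)*(-4 - (3 + 0)²/3) = (I*√254409/14)*(-4 - ⅓*3²) = (I*√254409/14)*(-4 - ⅓*9) = (I*√254409/14)*(-4 - 3) = (I*√254409/14)*(-7) = -I*√254409/2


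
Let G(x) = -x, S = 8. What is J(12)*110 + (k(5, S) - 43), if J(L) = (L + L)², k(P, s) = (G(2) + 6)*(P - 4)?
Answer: 63321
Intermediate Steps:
k(P, s) = -16 + 4*P (k(P, s) = (-1*2 + 6)*(P - 4) = (-2 + 6)*(-4 + P) = 4*(-4 + P) = -16 + 4*P)
J(L) = 4*L² (J(L) = (2*L)² = 4*L²)
J(12)*110 + (k(5, S) - 43) = (4*12²)*110 + ((-16 + 4*5) - 43) = (4*144)*110 + ((-16 + 20) - 43) = 576*110 + (4 - 43) = 63360 - 39 = 63321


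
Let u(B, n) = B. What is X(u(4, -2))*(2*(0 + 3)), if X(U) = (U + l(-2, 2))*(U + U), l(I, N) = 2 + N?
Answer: 384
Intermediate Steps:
X(U) = 2*U*(4 + U) (X(U) = (U + (2 + 2))*(U + U) = (U + 4)*(2*U) = (4 + U)*(2*U) = 2*U*(4 + U))
X(u(4, -2))*(2*(0 + 3)) = (2*4*(4 + 4))*(2*(0 + 3)) = (2*4*8)*(2*3) = 64*6 = 384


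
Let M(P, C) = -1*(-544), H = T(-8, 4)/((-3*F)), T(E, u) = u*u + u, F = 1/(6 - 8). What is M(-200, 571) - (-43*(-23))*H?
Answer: -37928/3 ≈ -12643.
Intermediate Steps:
F = -½ (F = 1/(-2) = -½ ≈ -0.50000)
T(E, u) = u + u² (T(E, u) = u² + u = u + u²)
H = 40/3 (H = (4*(1 + 4))/((-3*(-½))) = (4*5)/(3/2) = 20*(⅔) = 40/3 ≈ 13.333)
M(P, C) = 544
M(-200, 571) - (-43*(-23))*H = 544 - (-43*(-23))*40/3 = 544 - 989*40/3 = 544 - 1*39560/3 = 544 - 39560/3 = -37928/3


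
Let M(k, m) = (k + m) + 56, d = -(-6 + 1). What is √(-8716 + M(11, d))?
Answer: 2*I*√2161 ≈ 92.973*I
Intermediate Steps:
d = 5 (d = -1*(-5) = 5)
M(k, m) = 56 + k + m
√(-8716 + M(11, d)) = √(-8716 + (56 + 11 + 5)) = √(-8716 + 72) = √(-8644) = 2*I*√2161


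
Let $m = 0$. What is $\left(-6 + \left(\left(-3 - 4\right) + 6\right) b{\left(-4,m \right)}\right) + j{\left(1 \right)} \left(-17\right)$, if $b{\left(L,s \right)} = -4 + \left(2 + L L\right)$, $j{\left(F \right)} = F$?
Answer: $-37$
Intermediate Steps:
$b{\left(L,s \right)} = -2 + L^{2}$ ($b{\left(L,s \right)} = -4 + \left(2 + L^{2}\right) = -2 + L^{2}$)
$\left(-6 + \left(\left(-3 - 4\right) + 6\right) b{\left(-4,m \right)}\right) + j{\left(1 \right)} \left(-17\right) = \left(-6 + \left(\left(-3 - 4\right) + 6\right) \left(-2 + \left(-4\right)^{2}\right)\right) + 1 \left(-17\right) = \left(-6 + \left(-7 + 6\right) \left(-2 + 16\right)\right) - 17 = \left(-6 - 14\right) - 17 = -20 - 17 = -37$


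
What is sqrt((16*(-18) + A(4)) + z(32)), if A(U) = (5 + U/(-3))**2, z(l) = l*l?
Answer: sqrt(6745)/3 ≈ 27.376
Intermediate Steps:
z(l) = l**2
A(U) = (5 - U/3)**2 (A(U) = (5 + U*(-1/3))**2 = (5 - U/3)**2)
sqrt((16*(-18) + A(4)) + z(32)) = sqrt((16*(-18) + (-15 + 4)**2/9) + 32**2) = sqrt((-288 + (1/9)*(-11)**2) + 1024) = sqrt((-288 + (1/9)*121) + 1024) = sqrt((-288 + 121/9) + 1024) = sqrt(-2471/9 + 1024) = sqrt(6745/9) = sqrt(6745)/3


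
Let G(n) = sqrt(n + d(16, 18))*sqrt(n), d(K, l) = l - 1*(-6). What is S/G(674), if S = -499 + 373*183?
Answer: 33880*sqrt(117613)/117613 ≈ 98.791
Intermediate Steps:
d(K, l) = 6 + l (d(K, l) = l + 6 = 6 + l)
S = 67760 (S = -499 + 68259 = 67760)
G(n) = sqrt(n)*sqrt(24 + n) (G(n) = sqrt(n + (6 + 18))*sqrt(n) = sqrt(n + 24)*sqrt(n) = sqrt(24 + n)*sqrt(n) = sqrt(n)*sqrt(24 + n))
S/G(674) = 67760/((sqrt(674)*sqrt(24 + 674))) = 67760/((sqrt(674)*sqrt(698))) = 67760/((2*sqrt(117613))) = 67760*(sqrt(117613)/235226) = 33880*sqrt(117613)/117613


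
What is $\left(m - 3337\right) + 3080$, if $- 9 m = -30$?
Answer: $- \frac{761}{3} \approx -253.67$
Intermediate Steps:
$m = \frac{10}{3}$ ($m = \left(- \frac{1}{9}\right) \left(-30\right) = \frac{10}{3} \approx 3.3333$)
$\left(m - 3337\right) + 3080 = \left(\frac{10}{3} - 3337\right) + 3080 = - \frac{10001}{3} + 3080 = - \frac{761}{3}$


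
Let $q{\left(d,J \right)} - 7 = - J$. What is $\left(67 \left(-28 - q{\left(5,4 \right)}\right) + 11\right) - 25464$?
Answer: $-27530$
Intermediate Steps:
$q{\left(d,J \right)} = 7 - J$
$\left(67 \left(-28 - q{\left(5,4 \right)}\right) + 11\right) - 25464 = \left(67 \left(-28 - \left(7 - 4\right)\right) + 11\right) - 25464 = \left(67 \left(-28 - 3\right) + 11\right) - 25464 = \left(67 \left(-31\right) + 11\right) - 25464 = \left(-2077 + 11\right) - 25464 = -2066 - 25464 = -27530$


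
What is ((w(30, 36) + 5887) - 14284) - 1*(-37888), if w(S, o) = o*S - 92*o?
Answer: 27259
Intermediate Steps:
w(S, o) = -92*o + S*o (w(S, o) = S*o - 92*o = -92*o + S*o)
((w(30, 36) + 5887) - 14284) - 1*(-37888) = ((36*(-92 + 30) + 5887) - 14284) - 1*(-37888) = ((36*(-62) + 5887) - 14284) + 37888 = ((-2232 + 5887) - 14284) + 37888 = (3655 - 14284) + 37888 = -10629 + 37888 = 27259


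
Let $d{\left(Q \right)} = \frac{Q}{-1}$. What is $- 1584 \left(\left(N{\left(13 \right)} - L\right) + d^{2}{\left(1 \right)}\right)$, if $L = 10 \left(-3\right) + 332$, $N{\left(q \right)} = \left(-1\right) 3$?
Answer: $481536$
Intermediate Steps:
$d{\left(Q \right)} = - Q$ ($d{\left(Q \right)} = Q \left(-1\right) = - Q$)
$N{\left(q \right)} = -3$
$L = 302$ ($L = -30 + 332 = 302$)
$- 1584 \left(\left(N{\left(13 \right)} - L\right) + d^{2}{\left(1 \right)}\right) = - 1584 \left(\left(-3 - 302\right) + \left(\left(-1\right) 1\right)^{2}\right) = - 1584 \left(\left(-3 - 302\right) + \left(-1\right)^{2}\right) = - 1584 \left(-305 + 1\right) = \left(-1584\right) \left(-304\right) = 481536$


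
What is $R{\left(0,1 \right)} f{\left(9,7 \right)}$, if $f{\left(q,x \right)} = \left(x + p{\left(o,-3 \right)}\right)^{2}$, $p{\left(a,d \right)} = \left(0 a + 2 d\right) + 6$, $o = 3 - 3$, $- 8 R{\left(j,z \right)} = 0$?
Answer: $0$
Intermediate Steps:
$R{\left(j,z \right)} = 0$ ($R{\left(j,z \right)} = \left(- \frac{1}{8}\right) 0 = 0$)
$o = 0$ ($o = 3 - 3 = 0$)
$p{\left(a,d \right)} = 6 + 2 d$ ($p{\left(a,d \right)} = \left(0 + 2 d\right) + 6 = 2 d + 6 = 6 + 2 d$)
$f{\left(q,x \right)} = x^{2}$ ($f{\left(q,x \right)} = \left(x + \left(6 + 2 \left(-3\right)\right)\right)^{2} = \left(x + \left(6 - 6\right)\right)^{2} = \left(x + 0\right)^{2} = x^{2}$)
$R{\left(0,1 \right)} f{\left(9,7 \right)} = 0 \cdot 7^{2} = 0 \cdot 49 = 0$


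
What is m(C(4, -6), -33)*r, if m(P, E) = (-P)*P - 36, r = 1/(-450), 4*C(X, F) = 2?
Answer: 29/360 ≈ 0.080556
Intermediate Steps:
C(X, F) = ½ (C(X, F) = (¼)*2 = ½)
r = -1/450 ≈ -0.0022222
m(P, E) = -36 - P² (m(P, E) = -P² - 36 = -36 - P²)
m(C(4, -6), -33)*r = (-36 - (½)²)*(-1/450) = (-36 - 1*¼)*(-1/450) = (-36 - ¼)*(-1/450) = -145/4*(-1/450) = 29/360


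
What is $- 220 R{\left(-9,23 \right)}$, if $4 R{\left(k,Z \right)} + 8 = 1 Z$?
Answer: $-825$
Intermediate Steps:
$R{\left(k,Z \right)} = -2 + \frac{Z}{4}$ ($R{\left(k,Z \right)} = -2 + \frac{1 Z}{4} = -2 + \frac{Z}{4}$)
$- 220 R{\left(-9,23 \right)} = - 220 \left(-2 + \frac{1}{4} \cdot 23\right) = - 220 \left(-2 + \frac{23}{4}\right) = \left(-220\right) \frac{15}{4} = -825$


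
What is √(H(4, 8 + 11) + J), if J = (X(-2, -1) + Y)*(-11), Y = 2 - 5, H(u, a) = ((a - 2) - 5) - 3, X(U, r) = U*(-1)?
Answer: 2*√5 ≈ 4.4721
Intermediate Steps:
X(U, r) = -U
H(u, a) = -10 + a (H(u, a) = ((-2 + a) - 5) - 3 = (-7 + a) - 3 = -10 + a)
Y = -3
J = 11 (J = (-1*(-2) - 3)*(-11) = (2 - 3)*(-11) = -1*(-11) = 11)
√(H(4, 8 + 11) + J) = √((-10 + (8 + 11)) + 11) = √((-10 + 19) + 11) = √(9 + 11) = √20 = 2*√5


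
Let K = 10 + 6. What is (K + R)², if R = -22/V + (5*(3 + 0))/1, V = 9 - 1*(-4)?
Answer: 145161/169 ≈ 858.94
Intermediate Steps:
V = 13 (V = 9 + 4 = 13)
K = 16
R = 173/13 (R = -22/13 + (5*(3 + 0))/1 = -22*1/13 + (5*3)*1 = -22/13 + 15*1 = -22/13 + 15 = 173/13 ≈ 13.308)
(K + R)² = (16 + 173/13)² = (381/13)² = 145161/169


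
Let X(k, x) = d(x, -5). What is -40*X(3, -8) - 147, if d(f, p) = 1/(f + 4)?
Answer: -137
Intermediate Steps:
d(f, p) = 1/(4 + f)
X(k, x) = 1/(4 + x)
-40*X(3, -8) - 147 = -40/(4 - 8) - 147 = -40/(-4) - 147 = -40*(-¼) - 147 = 10 - 147 = -137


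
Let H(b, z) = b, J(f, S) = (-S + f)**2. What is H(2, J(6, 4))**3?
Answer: 8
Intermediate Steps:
J(f, S) = (f - S)**2
H(2, J(6, 4))**3 = 2**3 = 8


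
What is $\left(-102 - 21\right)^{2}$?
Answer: $15129$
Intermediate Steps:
$\left(-102 - 21\right)^{2} = \left(-123\right)^{2} = 15129$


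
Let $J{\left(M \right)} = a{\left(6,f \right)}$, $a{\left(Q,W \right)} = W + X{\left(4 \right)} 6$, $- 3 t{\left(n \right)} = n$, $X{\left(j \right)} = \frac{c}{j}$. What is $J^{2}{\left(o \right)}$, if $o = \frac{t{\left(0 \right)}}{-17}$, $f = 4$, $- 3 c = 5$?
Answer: $\frac{9}{4} \approx 2.25$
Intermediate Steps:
$c = - \frac{5}{3}$ ($c = \left(- \frac{1}{3}\right) 5 = - \frac{5}{3} \approx -1.6667$)
$X{\left(j \right)} = - \frac{5}{3 j}$
$t{\left(n \right)} = - \frac{n}{3}$
$o = 0$ ($o = \frac{\left(- \frac{1}{3}\right) 0}{-17} = 0 \left(- \frac{1}{17}\right) = 0$)
$a{\left(Q,W \right)} = - \frac{5}{2} + W$ ($a{\left(Q,W \right)} = W + - \frac{5}{3 \cdot 4} \cdot 6 = W + \left(- \frac{5}{3}\right) \frac{1}{4} \cdot 6 = W - \frac{5}{2} = - \frac{5}{2} + W$)
$J{\left(M \right)} = \frac{3}{2}$ ($J{\left(M \right)} = - \frac{5}{2} + 4 = \frac{3}{2}$)
$J^{2}{\left(o \right)} = \left(\frac{3}{2}\right)^{2} = \frac{9}{4}$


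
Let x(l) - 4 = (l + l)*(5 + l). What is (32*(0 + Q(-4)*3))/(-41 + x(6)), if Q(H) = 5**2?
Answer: 480/19 ≈ 25.263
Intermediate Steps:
x(l) = 4 + 2*l*(5 + l) (x(l) = 4 + (l + l)*(5 + l) = 4 + (2*l)*(5 + l) = 4 + 2*l*(5 + l))
Q(H) = 25
(32*(0 + Q(-4)*3))/(-41 + x(6)) = (32*(0 + 25*3))/(-41 + (4 + 2*6**2 + 10*6)) = (32*(0 + 75))/(-41 + (4 + 2*36 + 60)) = (32*75)/(-41 + (4 + 72 + 60)) = 2400/(-41 + 136) = 2400/95 = 2400*(1/95) = 480/19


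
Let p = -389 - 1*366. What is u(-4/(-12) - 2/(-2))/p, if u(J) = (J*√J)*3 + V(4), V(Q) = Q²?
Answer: -16/755 - 8*√3/2265 ≈ -0.027310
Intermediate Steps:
p = -755 (p = -389 - 366 = -755)
u(J) = 16 + 3*J^(3/2) (u(J) = (J*√J)*3 + 4² = J^(3/2)*3 + 16 = 3*J^(3/2) + 16 = 16 + 3*J^(3/2))
u(-4/(-12) - 2/(-2))/p = (16 + 3*(-4/(-12) - 2/(-2))^(3/2))/(-755) = (16 + 3*(-4*(-1/12) - 2*(-½))^(3/2))*(-1/755) = (16 + 3*(⅓ + 1)^(3/2))*(-1/755) = (16 + 3*(4/3)^(3/2))*(-1/755) = (16 + 3*(8*√3/9))*(-1/755) = (16 + 8*√3/3)*(-1/755) = -16/755 - 8*√3/2265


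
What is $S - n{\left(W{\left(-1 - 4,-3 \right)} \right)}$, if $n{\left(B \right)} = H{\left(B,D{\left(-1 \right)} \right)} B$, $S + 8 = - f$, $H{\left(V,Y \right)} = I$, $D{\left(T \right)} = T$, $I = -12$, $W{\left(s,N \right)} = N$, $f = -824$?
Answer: $780$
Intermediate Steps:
$H{\left(V,Y \right)} = -12$
$S = 816$ ($S = -8 - -824 = -8 + 824 = 816$)
$n{\left(B \right)} = - 12 B$
$S - n{\left(W{\left(-1 - 4,-3 \right)} \right)} = 816 - \left(-12\right) \left(-3\right) = 816 - 36 = 780$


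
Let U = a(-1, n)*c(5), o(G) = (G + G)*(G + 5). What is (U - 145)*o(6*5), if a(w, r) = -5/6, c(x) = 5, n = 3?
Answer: -313250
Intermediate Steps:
o(G) = 2*G*(5 + G) (o(G) = (2*G)*(5 + G) = 2*G*(5 + G))
a(w, r) = -⅚ (a(w, r) = -5*⅙ = -⅚)
U = -25/6 (U = -⅚*5 = -25/6 ≈ -4.1667)
(U - 145)*o(6*5) = (-25/6 - 145)*(2*(6*5)*(5 + 6*5)) = -895*30*(5 + 30)/3 = -895*30*35/3 = -895/6*2100 = -313250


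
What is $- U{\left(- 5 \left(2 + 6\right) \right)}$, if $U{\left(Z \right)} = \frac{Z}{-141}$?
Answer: $- \frac{40}{141} \approx -0.28369$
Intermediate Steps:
$U{\left(Z \right)} = - \frac{Z}{141}$ ($U{\left(Z \right)} = Z \left(- \frac{1}{141}\right) = - \frac{Z}{141}$)
$- U{\left(- 5 \left(2 + 6\right) \right)} = - \frac{\left(-1\right) \left(- 5 \left(2 + 6\right)\right)}{141} = - \frac{\left(-1\right) \left(\left(-5\right) 8\right)}{141} = - \frac{\left(-1\right) \left(-40\right)}{141} = \left(-1\right) \frac{40}{141} = - \frac{40}{141}$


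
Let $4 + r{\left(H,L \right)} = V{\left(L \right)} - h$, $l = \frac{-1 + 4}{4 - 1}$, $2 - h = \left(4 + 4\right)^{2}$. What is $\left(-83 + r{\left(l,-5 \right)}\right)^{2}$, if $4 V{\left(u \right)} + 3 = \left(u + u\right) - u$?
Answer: $729$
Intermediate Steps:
$V{\left(u \right)} = - \frac{3}{4} + \frac{u}{4}$ ($V{\left(u \right)} = - \frac{3}{4} + \frac{\left(u + u\right) - u}{4} = - \frac{3}{4} + \frac{2 u - u}{4} = - \frac{3}{4} + \frac{u}{4}$)
$h = -62$ ($h = 2 - \left(4 + 4\right)^{2} = 2 - 8^{2} = 2 - 64 = -62$)
$l = 1$ ($l = \frac{3}{3} = 3 \cdot \frac{1}{3} = 1$)
$r{\left(H,L \right)} = \frac{229}{4} + \frac{L}{4}$ ($r{\left(H,L \right)} = -4 + \left(\left(- \frac{3}{4} + \frac{L}{4}\right) - -62\right) = -4 + \left(\left(- \frac{3}{4} + \frac{L}{4}\right) + 62\right) = -4 + \left(\frac{245}{4} + \frac{L}{4}\right) = \frac{229}{4} + \frac{L}{4}$)
$\left(-83 + r{\left(l,-5 \right)}\right)^{2} = \left(-83 + \left(\frac{229}{4} + \frac{1}{4} \left(-5\right)\right)\right)^{2} = \left(-83 + \left(\frac{229}{4} - \frac{5}{4}\right)\right)^{2} = \left(-83 + 56\right)^{2} = \left(-27\right)^{2} = 729$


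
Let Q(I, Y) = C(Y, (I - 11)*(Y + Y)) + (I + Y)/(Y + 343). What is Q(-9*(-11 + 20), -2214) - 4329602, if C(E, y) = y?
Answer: -7338482551/1871 ≈ -3.9222e+6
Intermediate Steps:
Q(I, Y) = (I + Y)/(343 + Y) + 2*Y*(-11 + I) (Q(I, Y) = (I - 11)*(Y + Y) + (I + Y)/(Y + 343) = (-11 + I)*(2*Y) + (I + Y)/(343 + Y) = 2*Y*(-11 + I) + (I + Y)/(343 + Y) = (I + Y)/(343 + Y) + 2*Y*(-11 + I))
Q(-9*(-11 + 20), -2214) - 4329602 = (-9*(-11 + 20) - 2214 + 2*(-2214)²*(-11 - 9*(-11 + 20)) + 686*(-2214)*(-11 - 9*(-11 + 20)))/(343 - 2214) - 4329602 = (-9*9 - 2214 + 2*4901796*(-11 - 9*9) + 686*(-2214)*(-11 - 9*9))/(-1871) - 4329602 = -(-81 - 2214 + 2*4901796*(-11 - 81) + 686*(-2214)*(-11 - 81))/1871 - 4329602 = -(-81 - 2214 + 2*4901796*(-92) + 686*(-2214)*(-92))/1871 - 4329602 = -(-81 - 2214 - 901930464 + 139729968)/1871 - 4329602 = -1/1871*(-762202791) - 4329602 = 762202791/1871 - 4329602 = -7338482551/1871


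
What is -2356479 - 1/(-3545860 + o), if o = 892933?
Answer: -6251566764032/2652927 ≈ -2.3565e+6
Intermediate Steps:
-2356479 - 1/(-3545860 + o) = -2356479 - 1/(-3545860 + 892933) = -2356479 - 1/(-2652927) = -2356479 - 1*(-1/2652927) = -2356479 + 1/2652927 = -6251566764032/2652927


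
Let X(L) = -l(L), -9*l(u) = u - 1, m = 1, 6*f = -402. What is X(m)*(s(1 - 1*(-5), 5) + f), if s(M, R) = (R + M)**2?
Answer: 0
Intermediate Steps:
f = -67 (f = (1/6)*(-402) = -67)
l(u) = 1/9 - u/9 (l(u) = -(u - 1)/9 = -(-1 + u)/9 = 1/9 - u/9)
X(L) = -1/9 + L/9 (X(L) = -(1/9 - L/9) = -1/9 + L/9)
s(M, R) = (M + R)**2
X(m)*(s(1 - 1*(-5), 5) + f) = (-1/9 + (1/9)*1)*(((1 - 1*(-5)) + 5)**2 - 67) = (-1/9 + 1/9)*(((1 + 5) + 5)**2 - 67) = 0*((6 + 5)**2 - 67) = 0*(11**2 - 67) = 0*(121 - 67) = 0*54 = 0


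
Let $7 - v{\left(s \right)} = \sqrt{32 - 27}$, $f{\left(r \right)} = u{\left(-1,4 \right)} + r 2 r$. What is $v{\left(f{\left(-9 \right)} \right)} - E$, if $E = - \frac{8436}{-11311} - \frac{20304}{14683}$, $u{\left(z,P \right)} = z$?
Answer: $\frac{1268348647}{166079413} - \sqrt{5} \approx 5.4009$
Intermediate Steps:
$f{\left(r \right)} = -1 + 2 r^{2}$ ($f{\left(r \right)} = -1 + r 2 r = -1 + 2 r^{2}$)
$E = - \frac{105792756}{166079413}$ ($E = \left(-8436\right) \left(- \frac{1}{11311}\right) - \frac{20304}{14683} = \frac{8436}{11311} - \frac{20304}{14683} = - \frac{105792756}{166079413} \approx -0.637$)
$v{\left(s \right)} = 7 - \sqrt{5}$ ($v{\left(s \right)} = 7 - \sqrt{32 - 27} = 7 - \sqrt{5}$)
$v{\left(f{\left(-9 \right)} \right)} - E = \left(7 - \sqrt{5}\right) - - \frac{105792756}{166079413} = \left(7 - \sqrt{5}\right) + \frac{105792756}{166079413} = \frac{1268348647}{166079413} - \sqrt{5}$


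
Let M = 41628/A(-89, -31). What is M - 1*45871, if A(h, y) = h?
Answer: -4124147/89 ≈ -46339.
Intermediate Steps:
M = -41628/89 (M = 41628/(-89) = 41628*(-1/89) = -41628/89 ≈ -467.73)
M - 1*45871 = -41628/89 - 1*45871 = -41628/89 - 45871 = -4124147/89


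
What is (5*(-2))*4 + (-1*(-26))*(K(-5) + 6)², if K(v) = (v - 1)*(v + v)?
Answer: 113216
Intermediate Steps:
K(v) = 2*v*(-1 + v) (K(v) = (-1 + v)*(2*v) = 2*v*(-1 + v))
(5*(-2))*4 + (-1*(-26))*(K(-5) + 6)² = (5*(-2))*4 + (-1*(-26))*(2*(-5)*(-1 - 5) + 6)² = -10*4 + 26*(2*(-5)*(-6) + 6)² = -40 + 26*(60 + 6)² = -40 + 26*66² = -40 + 26*4356 = -40 + 113256 = 113216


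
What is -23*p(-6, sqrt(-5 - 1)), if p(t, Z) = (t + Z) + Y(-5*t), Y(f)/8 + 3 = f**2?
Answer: -164910 - 23*I*sqrt(6) ≈ -1.6491e+5 - 56.338*I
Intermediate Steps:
Y(f) = -24 + 8*f**2
p(t, Z) = -24 + Z + t + 200*t**2 (p(t, Z) = (t + Z) + (-24 + 8*(-5*t)**2) = (Z + t) + (-24 + 8*(25*t**2)) = (Z + t) + (-24 + 200*t**2) = -24 + Z + t + 200*t**2)
-23*p(-6, sqrt(-5 - 1)) = -23*(-24 + sqrt(-5 - 1) - 6 + 200*(-6)**2) = -23*(-24 + sqrt(-6) - 6 + 200*36) = -23*(-24 + I*sqrt(6) - 6 + 7200) = -23*(7170 + I*sqrt(6)) = -164910 - 23*I*sqrt(6)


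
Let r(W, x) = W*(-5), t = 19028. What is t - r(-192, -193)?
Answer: 18068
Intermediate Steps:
r(W, x) = -5*W
t - r(-192, -193) = 19028 - (-5)*(-192) = 19028 - 1*960 = 19028 - 960 = 18068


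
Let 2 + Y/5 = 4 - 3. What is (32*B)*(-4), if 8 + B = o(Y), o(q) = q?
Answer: 1664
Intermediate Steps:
Y = -5 (Y = -10 + 5*(4 - 3) = -10 + 5*1 = -10 + 5 = -5)
B = -13 (B = -8 - 5 = -13)
(32*B)*(-4) = (32*(-13))*(-4) = -416*(-4) = 1664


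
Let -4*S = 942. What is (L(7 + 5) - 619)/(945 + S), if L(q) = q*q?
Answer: -950/1419 ≈ -0.66949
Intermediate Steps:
S = -471/2 (S = -1/4*942 = -471/2 ≈ -235.50)
L(q) = q**2
(L(7 + 5) - 619)/(945 + S) = ((7 + 5)**2 - 619)/(945 - 471/2) = (12**2 - 619)/(1419/2) = (144 - 619)*(2/1419) = -475*2/1419 = -950/1419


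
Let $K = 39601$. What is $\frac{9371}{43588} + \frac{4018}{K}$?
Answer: $\frac{546237555}{1726128388} \approx 0.31645$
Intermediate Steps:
$\frac{9371}{43588} + \frac{4018}{K} = \frac{9371}{43588} + \frac{4018}{39601} = \frac{546237555}{1726128388}$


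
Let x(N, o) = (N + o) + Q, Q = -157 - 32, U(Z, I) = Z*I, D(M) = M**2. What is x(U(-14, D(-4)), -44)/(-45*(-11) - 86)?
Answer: -457/409 ≈ -1.1174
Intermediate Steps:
U(Z, I) = I*Z
Q = -189
x(N, o) = -189 + N + o (x(N, o) = (N + o) - 189 = -189 + N + o)
x(U(-14, D(-4)), -44)/(-45*(-11) - 86) = (-189 + (-4)**2*(-14) - 44)/(-45*(-11) - 86) = (-189 + 16*(-14) - 44)/(495 - 86) = (-189 - 224 - 44)/409 = -457*1/409 = -457/409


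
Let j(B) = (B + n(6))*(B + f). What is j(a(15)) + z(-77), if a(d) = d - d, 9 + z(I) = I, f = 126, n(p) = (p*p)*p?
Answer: 27130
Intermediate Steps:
n(p) = p³ (n(p) = p²*p = p³)
z(I) = -9 + I
a(d) = 0
j(B) = (126 + B)*(216 + B) (j(B) = (B + 6³)*(B + 126) = (B + 216)*(126 + B) = (216 + B)*(126 + B) = (126 + B)*(216 + B))
j(a(15)) + z(-77) = (27216 + 0² + 342*0) + (-9 - 77) = (27216 + 0 + 0) - 86 = 27216 - 86 = 27130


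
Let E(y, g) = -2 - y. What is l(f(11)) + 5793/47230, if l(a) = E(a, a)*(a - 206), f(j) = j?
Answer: 119733843/47230 ≈ 2535.1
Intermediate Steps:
l(a) = (-206 + a)*(-2 - a) (l(a) = (-2 - a)*(a - 206) = (-2 - a)*(-206 + a) = (-206 + a)*(-2 - a))
l(f(11)) + 5793/47230 = -(-206 + 11)*(2 + 11) + 5793/47230 = -1*(-195)*13 + 5793*(1/47230) = 2535 + 5793/47230 = 119733843/47230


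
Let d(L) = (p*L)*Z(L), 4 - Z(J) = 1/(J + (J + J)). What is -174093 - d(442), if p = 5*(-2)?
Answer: -469249/3 ≈ -1.5642e+5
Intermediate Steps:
p = -10
Z(J) = 4 - 1/(3*J) (Z(J) = 4 - 1/(J + (J + J)) = 4 - 1/(J + 2*J) = 4 - 1/(3*J))
d(L) = -10*L*(4 - 1/(3*L)) (d(L) = (-10*L)*(4 - 1/(3*L)) = -10*L*(4 - 1/(3*L)))
-174093 - d(442) = -174093 - (10/3 - 40*442) = -174093 - (10/3 - 17680) = -174093 - 1*(-53030/3) = -174093 + 53030/3 = -469249/3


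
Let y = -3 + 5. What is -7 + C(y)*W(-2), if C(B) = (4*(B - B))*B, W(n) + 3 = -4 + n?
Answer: -7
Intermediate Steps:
y = 2
W(n) = -7 + n (W(n) = -3 + (-4 + n) = -7 + n)
C(B) = 0 (C(B) = (4*0)*B = 0*B = 0)
-7 + C(y)*W(-2) = -7 + 0*(-7 - 2) = -7 + 0*(-9) = -7 + 0 = -7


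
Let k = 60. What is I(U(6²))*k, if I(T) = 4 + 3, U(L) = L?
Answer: 420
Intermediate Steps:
I(T) = 7
I(U(6²))*k = 7*60 = 420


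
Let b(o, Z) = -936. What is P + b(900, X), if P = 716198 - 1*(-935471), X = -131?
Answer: 1650733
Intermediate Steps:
P = 1651669 (P = 716198 + 935471 = 1651669)
P + b(900, X) = 1651669 - 936 = 1650733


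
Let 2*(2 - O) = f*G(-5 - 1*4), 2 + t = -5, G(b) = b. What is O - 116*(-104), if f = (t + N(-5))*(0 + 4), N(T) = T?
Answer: 11850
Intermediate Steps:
t = -7 (t = -2 - 5 = -7)
f = -48 (f = (-7 - 5)*(0 + 4) = -12*4 = -48)
O = -214 (O = 2 - (-24)*(-5 - 1*4) = 2 - (-24)*(-5 - 4) = 2 - (-24)*(-9) = 2 - 1/2*432 = 2 - 216 = -214)
O - 116*(-104) = -214 - 116*(-104) = -214 + 12064 = 11850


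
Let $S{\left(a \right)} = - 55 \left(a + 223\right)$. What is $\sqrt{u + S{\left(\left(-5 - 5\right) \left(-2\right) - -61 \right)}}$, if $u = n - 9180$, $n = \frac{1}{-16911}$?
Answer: $\frac{i \sqrt{822992418979}}{5637} \approx 160.93 i$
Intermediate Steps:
$n = - \frac{1}{16911} \approx -5.9133 \cdot 10^{-5}$
$u = - \frac{155242981}{16911}$ ($u = - \frac{1}{16911} - 9180 = - \frac{155242981}{16911} \approx -9180.0$)
$S{\left(a \right)} = -12265 - 55 a$ ($S{\left(a \right)} = - 55 \left(223 + a\right) = -12265 - 55 a$)
$\sqrt{u + S{\left(\left(-5 - 5\right) \left(-2\right) - -61 \right)}} = \sqrt{- \frac{155242981}{16911} - \left(12265 + 55 \left(\left(-5 - 5\right) \left(-2\right) - -61\right)\right)} = \sqrt{- \frac{155242981}{16911} - \left(12265 + 55 \left(\left(-10\right) \left(-2\right) + 61\right)\right)} = \sqrt{- \frac{155242981}{16911} - \left(12265 + 55 \left(20 + 61\right)\right)} = \sqrt{- \frac{155242981}{16911} - 16720} = \sqrt{- \frac{437994901}{16911}} = \frac{i \sqrt{822992418979}}{5637}$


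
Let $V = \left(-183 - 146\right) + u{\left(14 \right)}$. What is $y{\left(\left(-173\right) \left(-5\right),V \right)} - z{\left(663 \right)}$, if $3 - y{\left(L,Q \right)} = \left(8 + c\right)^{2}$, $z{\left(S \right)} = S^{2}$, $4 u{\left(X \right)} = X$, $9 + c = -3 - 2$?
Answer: $-439602$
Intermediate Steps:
$c = -14$ ($c = -9 - 5 = -14$)
$u{\left(X \right)} = \frac{X}{4}$
$V = - \frac{651}{2}$ ($V = \left(-183 - 146\right) + \frac{1}{4} \cdot 14 = -329 + \frac{7}{2} = - \frac{651}{2} \approx -325.5$)
$y{\left(L,Q \right)} = -33$ ($y{\left(L,Q \right)} = 3 - \left(8 - 14\right)^{2} = 3 - \left(-6\right)^{2} = 3 - 36 = -33$)
$y{\left(\left(-173\right) \left(-5\right),V \right)} - z{\left(663 \right)} = -33 - 663^{2} = -33 - 439569 = -439602$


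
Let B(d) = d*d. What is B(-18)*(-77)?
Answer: -24948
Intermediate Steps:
B(d) = d²
B(-18)*(-77) = (-18)²*(-77) = 324*(-77) = -24948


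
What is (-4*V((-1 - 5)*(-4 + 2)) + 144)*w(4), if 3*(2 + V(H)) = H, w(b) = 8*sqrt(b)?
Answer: 2176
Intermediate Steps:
V(H) = -2 + H/3
(-4*V((-1 - 5)*(-4 + 2)) + 144)*w(4) = (-4*(-2 + ((-1 - 5)*(-4 + 2))/3) + 144)*(8*sqrt(4)) = (-4*(-2 + (-6*(-2))/3) + 144)*(8*2) = (-4*(-2 + (1/3)*12) + 144)*16 = (-4*(-2 + 4) + 144)*16 = (-4*2 + 144)*16 = (-8 + 144)*16 = 136*16 = 2176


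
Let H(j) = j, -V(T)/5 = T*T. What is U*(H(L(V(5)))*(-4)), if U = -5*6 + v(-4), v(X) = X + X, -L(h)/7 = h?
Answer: 133000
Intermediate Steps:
V(T) = -5*T² (V(T) = -5*T*T = -5*T²)
L(h) = -7*h
v(X) = 2*X
U = -38 (U = -5*6 + 2*(-4) = -30 - 8 = -38)
U*(H(L(V(5)))*(-4)) = -38*(-(-35)*5²)*(-4) = -38*(-(-35)*25)*(-4) = -38*(-7*(-125))*(-4) = -33250*(-4) = -38*(-3500) = 133000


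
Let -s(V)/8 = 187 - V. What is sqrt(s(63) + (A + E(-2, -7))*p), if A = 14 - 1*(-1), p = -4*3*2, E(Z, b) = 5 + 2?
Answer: 4*I*sqrt(95) ≈ 38.987*I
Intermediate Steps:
E(Z, b) = 7
p = -24 (p = -12*2 = -24)
s(V) = -1496 + 8*V (s(V) = -8*(187 - V) = -1496 + 8*V)
A = 15 (A = 14 + 1 = 15)
sqrt(s(63) + (A + E(-2, -7))*p) = sqrt((-1496 + 8*63) + (15 + 7)*(-24)) = sqrt((-1496 + 504) + 22*(-24)) = sqrt(-992 - 528) = sqrt(-1520) = 4*I*sqrt(95)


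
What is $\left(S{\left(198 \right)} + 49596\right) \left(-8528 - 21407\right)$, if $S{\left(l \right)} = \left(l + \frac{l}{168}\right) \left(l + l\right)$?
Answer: $- \frac{26920395825}{7} \approx -3.8458 \cdot 10^{9}$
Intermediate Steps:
$S{\left(l \right)} = \frac{169 l^{2}}{84}$ ($S{\left(l \right)} = \left(l + l \frac{1}{168}\right) 2 l = \left(l + \frac{l}{168}\right) 2 l = \frac{169 l}{168} \cdot 2 l = \frac{169 l^{2}}{84}$)
$\left(S{\left(198 \right)} + 49596\right) \left(-8528 - 21407\right) = \left(\frac{169 \cdot 198^{2}}{84} + 49596\right) \left(-8528 - 21407\right) = \left(\frac{169}{84} \cdot 39204 + 49596\right) \left(-29935\right) = \left(\frac{552123}{7} + 49596\right) \left(-29935\right) = \frac{899295}{7} \left(-29935\right) = - \frac{26920395825}{7}$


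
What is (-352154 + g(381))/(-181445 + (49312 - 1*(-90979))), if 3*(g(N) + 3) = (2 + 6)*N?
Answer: 117047/13718 ≈ 8.5324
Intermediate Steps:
g(N) = -3 + 8*N/3 (g(N) = -3 + ((2 + 6)*N)/3 = -3 + (8*N)/3 = -3 + 8*N/3)
(-352154 + g(381))/(-181445 + (49312 - 1*(-90979))) = (-352154 + (-3 + (8/3)*381))/(-181445 + (49312 - 1*(-90979))) = (-352154 + (-3 + 1016))/(-181445 + (49312 + 90979)) = (-352154 + 1013)/(-181445 + 140291) = -351141/(-41154) = -351141*(-1/41154) = 117047/13718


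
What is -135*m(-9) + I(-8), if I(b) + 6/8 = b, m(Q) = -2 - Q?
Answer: -3815/4 ≈ -953.75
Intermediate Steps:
I(b) = -3/4 + b
-135*m(-9) + I(-8) = -135*(-2 - 1*(-9)) + (-3/4 - 8) = -135*(-2 + 9) - 35/4 = -135*7 - 35/4 = -945 - 35/4 = -3815/4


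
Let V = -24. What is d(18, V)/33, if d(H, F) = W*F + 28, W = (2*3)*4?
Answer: -548/33 ≈ -16.606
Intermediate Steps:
W = 24 (W = 6*4 = 24)
d(H, F) = 28 + 24*F (d(H, F) = 24*F + 28 = 28 + 24*F)
d(18, V)/33 = (28 + 24*(-24))/33 = (28 - 576)*(1/33) = -548*1/33 = -548/33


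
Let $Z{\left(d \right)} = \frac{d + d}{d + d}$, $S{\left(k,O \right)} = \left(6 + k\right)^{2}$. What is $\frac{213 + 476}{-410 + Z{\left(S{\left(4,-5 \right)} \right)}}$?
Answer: $- \frac{689}{409} \approx -1.6846$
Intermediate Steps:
$Z{\left(d \right)} = 1$ ($Z{\left(d \right)} = \frac{2 d}{2 d} = 2 d \frac{1}{2 d} = 1$)
$\frac{213 + 476}{-410 + Z{\left(S{\left(4,-5 \right)} \right)}} = \frac{213 + 476}{-410 + 1} = \frac{689}{-409} = 689 \left(- \frac{1}{409}\right) = - \frac{689}{409}$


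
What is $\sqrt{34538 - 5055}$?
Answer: $\sqrt{29483} \approx 171.71$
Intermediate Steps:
$\sqrt{34538 - 5055} = \sqrt{29483}$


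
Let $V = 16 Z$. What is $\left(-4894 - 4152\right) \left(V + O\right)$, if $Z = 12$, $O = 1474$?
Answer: $-15070636$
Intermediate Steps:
$V = 192$ ($V = 16 \cdot 12 = 192$)
$\left(-4894 - 4152\right) \left(V + O\right) = \left(-4894 - 4152\right) \left(192 + 1474\right) = \left(-4894 - 4152\right) 1666 = \left(-9046\right) 1666 = -15070636$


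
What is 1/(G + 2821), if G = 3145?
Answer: 1/5966 ≈ 0.00016762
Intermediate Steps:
1/(G + 2821) = 1/(3145 + 2821) = 1/5966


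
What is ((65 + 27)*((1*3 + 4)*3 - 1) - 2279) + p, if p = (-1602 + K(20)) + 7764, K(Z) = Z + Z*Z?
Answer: 6143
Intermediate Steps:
K(Z) = Z + Z²
p = 6582 (p = (-1602 + 20*(1 + 20)) + 7764 = (-1602 + 20*21) + 7764 = (-1602 + 420) + 7764 = -1182 + 7764 = 6582)
((65 + 27)*((1*3 + 4)*3 - 1) - 2279) + p = ((65 + 27)*((1*3 + 4)*3 - 1) - 2279) + 6582 = (92*((3 + 4)*3 - 1) - 2279) + 6582 = (92*(7*3 - 1) - 2279) + 6582 = (92*(21 - 1) - 2279) + 6582 = (92*20 - 2279) + 6582 = (1840 - 2279) + 6582 = -439 + 6582 = 6143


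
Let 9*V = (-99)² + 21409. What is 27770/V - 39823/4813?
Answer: -3996274/15021373 ≈ -0.26604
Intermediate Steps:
V = 31210/9 (V = ((-99)² + 21409)/9 = (9801 + 21409)/9 = (⅑)*31210 = 31210/9 ≈ 3467.8)
27770/V - 39823/4813 = 27770/(31210/9) - 39823/4813 = 27770*(9/31210) - 39823*1/4813 = 24993/3121 - 39823/4813 = -3996274/15021373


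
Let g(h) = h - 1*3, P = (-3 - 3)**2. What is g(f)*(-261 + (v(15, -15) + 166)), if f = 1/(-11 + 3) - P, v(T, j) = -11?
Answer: 16589/4 ≈ 4147.3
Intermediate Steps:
P = 36 (P = (-6)**2 = 36)
f = -289/8 (f = 1/(-11 + 3) - 1*36 = 1/(-8) - 36 = -1/8 - 36 = -289/8 ≈ -36.125)
g(h) = -3 + h (g(h) = h - 3 = -3 + h)
g(f)*(-261 + (v(15, -15) + 166)) = (-3 - 289/8)*(-261 + (-11 + 166)) = -313*(-261 + 155)/8 = -313/8*(-106) = 16589/4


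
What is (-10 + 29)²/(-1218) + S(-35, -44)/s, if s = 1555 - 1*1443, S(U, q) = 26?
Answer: -313/4872 ≈ -0.064245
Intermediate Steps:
s = 112 (s = 1555 - 1443 = 112)
(-10 + 29)²/(-1218) + S(-35, -44)/s = (-10 + 29)²/(-1218) + 26/112 = 19²*(-1/1218) + 26*(1/112) = 361*(-1/1218) + 13/56 = -361/1218 + 13/56 = -313/4872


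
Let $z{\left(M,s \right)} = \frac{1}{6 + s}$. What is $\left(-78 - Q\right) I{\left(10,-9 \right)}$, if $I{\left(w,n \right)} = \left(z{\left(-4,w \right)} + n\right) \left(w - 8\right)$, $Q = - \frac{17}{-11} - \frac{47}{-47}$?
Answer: $\frac{5759}{4} \approx 1439.8$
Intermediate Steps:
$Q = \frac{28}{11}$ ($Q = \left(-17\right) \left(- \frac{1}{11}\right) - -1 = \frac{17}{11} + 1 = \frac{28}{11} \approx 2.5455$)
$I{\left(w,n \right)} = \left(-8 + w\right) \left(n + \frac{1}{6 + w}\right)$ ($I{\left(w,n \right)} = \left(\frac{1}{6 + w} + n\right) \left(w - 8\right) = \left(n + \frac{1}{6 + w}\right) \left(-8 + w\right) = \left(-8 + w\right) \left(n + \frac{1}{6 + w}\right)$)
$\left(-78 - Q\right) I{\left(10,-9 \right)} = \left(-78 - \frac{28}{11}\right) \frac{-8 + 10 - 9 \left(-8 + 10\right) \left(6 + 10\right)}{6 + 10} = \left(-78 - \frac{28}{11}\right) \frac{-8 + 10 - 18 \cdot 16}{16} = - \frac{886 \frac{-8 + 10 - 288}{16}}{11} = - \frac{886 \cdot \frac{1}{16} \left(-286\right)}{11} = \left(- \frac{886}{11}\right) \left(- \frac{143}{8}\right) = \frac{5759}{4}$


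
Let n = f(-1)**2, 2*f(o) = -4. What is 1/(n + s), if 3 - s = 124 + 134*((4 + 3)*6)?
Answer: -1/5745 ≈ -0.00017406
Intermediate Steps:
f(o) = -2 (f(o) = (1/2)*(-4) = -2)
s = -5749 (s = 3 - (124 + 134*((4 + 3)*6)) = 3 - (124 + 134*(7*6)) = 3 - (124 + 134*42) = 3 - (124 + 5628) = 3 - 1*5752 = 3 - 5752 = -5749)
n = 4 (n = (-2)**2 = 4)
1/(n + s) = 1/(4 - 5749) = 1/(-5745) = -1/5745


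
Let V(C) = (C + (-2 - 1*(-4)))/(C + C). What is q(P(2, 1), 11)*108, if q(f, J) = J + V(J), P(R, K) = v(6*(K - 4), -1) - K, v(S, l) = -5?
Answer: 13770/11 ≈ 1251.8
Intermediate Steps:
P(R, K) = -5 - K
V(C) = (2 + C)/(2*C) (V(C) = (C + (-2 + 4))/((2*C)) = (C + 2)*(1/(2*C)) = (2 + C)*(1/(2*C)) = (2 + C)/(2*C))
q(f, J) = J + (2 + J)/(2*J)
q(P(2, 1), 11)*108 = (½ + 11 + 1/11)*108 = (255/22)*108 = 13770/11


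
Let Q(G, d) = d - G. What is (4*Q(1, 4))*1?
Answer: 12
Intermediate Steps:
(4*Q(1, 4))*1 = (4*(4 - 1*1))*1 = (4*(4 - 1))*1 = (4*3)*1 = 12*1 = 12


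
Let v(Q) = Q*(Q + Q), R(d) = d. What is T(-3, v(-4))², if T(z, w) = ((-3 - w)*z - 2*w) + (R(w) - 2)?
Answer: 5041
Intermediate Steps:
v(Q) = 2*Q² (v(Q) = Q*(2*Q) = 2*Q²)
T(z, w) = -2 - w + z*(-3 - w) (T(z, w) = ((-3 - w)*z - 2*w) + (w - 2) = (z*(-3 - w) - 2*w) + (-2 + w) = (-2*w + z*(-3 - w)) + (-2 + w) = -2 - w + z*(-3 - w))
T(-3, v(-4))² = (-2 - 2*(-4)² - 3*(-3) - 1*2*(-4)²*(-3))² = (-2 - 2*16 + 9 - 1*2*16*(-3))² = (-2 - 1*32 + 9 - 1*32*(-3))² = (-2 - 32 + 9 + 96)² = 71² = 5041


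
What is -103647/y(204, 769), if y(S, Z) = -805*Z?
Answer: 103647/619045 ≈ 0.16743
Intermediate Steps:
-103647/y(204, 769) = -103647/((-805*769)) = -103647/(-619045) = -103647*(-1/619045) = 103647/619045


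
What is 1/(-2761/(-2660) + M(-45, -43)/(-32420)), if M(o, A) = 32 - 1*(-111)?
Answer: 2155930/2228281 ≈ 0.96753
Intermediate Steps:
M(o, A) = 143 (M(o, A) = 32 + 111 = 143)
1/(-2761/(-2660) + M(-45, -43)/(-32420)) = 1/(-2761/(-2660) + 143/(-32420)) = 1/(-2761*(-1/2660) + 143*(-1/32420)) = 1/(2761/2660 - 143/32420) = 1/(2228281/2155930) = 2155930/2228281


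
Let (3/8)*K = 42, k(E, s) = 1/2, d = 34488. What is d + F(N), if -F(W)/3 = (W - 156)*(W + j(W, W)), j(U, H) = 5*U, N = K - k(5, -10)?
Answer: 247599/2 ≈ 1.2380e+5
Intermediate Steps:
k(E, s) = ½
K = 112 (K = (8/3)*42 = 112)
N = 223/2 (N = 112 - 1*½ = 112 - ½ = 223/2 ≈ 111.50)
F(W) = -18*W*(-156 + W) (F(W) = -3*(W - 156)*(W + 5*W) = -3*(-156 + W)*6*W = -18*W*(-156 + W))
d + F(N) = 34488 + 18*(223/2)*(156 - 1*223/2) = 34488 + 18*(223/2)*(156 - 223/2) = 34488 + 18*(223/2)*(89/2) = 34488 + 178623/2 = 247599/2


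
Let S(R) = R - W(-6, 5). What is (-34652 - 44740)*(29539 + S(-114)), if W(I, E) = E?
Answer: -2335712640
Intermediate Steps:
S(R) = -5 + R (S(R) = R - 1*5 = R - 5 = -5 + R)
(-34652 - 44740)*(29539 + S(-114)) = (-34652 - 44740)*(29539 + (-5 - 114)) = -79392*(29539 - 119) = -79392*29420 = -2335712640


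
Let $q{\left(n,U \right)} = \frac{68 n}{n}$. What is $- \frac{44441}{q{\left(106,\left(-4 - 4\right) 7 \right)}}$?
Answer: $- \frac{44441}{68} \approx -653.54$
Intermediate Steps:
$q{\left(n,U \right)} = 68$
$- \frac{44441}{q{\left(106,\left(-4 - 4\right) 7 \right)}} = - \frac{44441}{68}$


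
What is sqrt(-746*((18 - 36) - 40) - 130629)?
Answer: I*sqrt(87361) ≈ 295.57*I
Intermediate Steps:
sqrt(-746*((18 - 36) - 40) - 130629) = sqrt(-746*(-18 - 40) - 130629) = sqrt(-746*(-58) - 130629) = sqrt(43268 - 130629) = sqrt(-87361) = I*sqrt(87361)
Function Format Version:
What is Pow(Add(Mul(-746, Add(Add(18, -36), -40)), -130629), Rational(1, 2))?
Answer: Mul(I, Pow(87361, Rational(1, 2))) ≈ Mul(295.57, I)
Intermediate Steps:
Pow(Add(Mul(-746, Add(Add(18, -36), -40)), -130629), Rational(1, 2)) = Pow(Add(Mul(-746, Add(-18, -40)), -130629), Rational(1, 2)) = Pow(Add(Mul(-746, -58), -130629), Rational(1, 2)) = Pow(Add(43268, -130629), Rational(1, 2)) = Pow(-87361, Rational(1, 2)) = Mul(I, Pow(87361, Rational(1, 2)))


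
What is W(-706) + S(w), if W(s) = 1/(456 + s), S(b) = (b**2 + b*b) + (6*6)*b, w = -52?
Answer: 883999/250 ≈ 3536.0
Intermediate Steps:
S(b) = 2*b**2 + 36*b (S(b) = (b**2 + b**2) + 36*b = 2*b**2 + 36*b)
W(-706) + S(w) = 1/(456 - 706) + 2*(-52)*(18 - 52) = 1/(-250) + 2*(-52)*(-34) = -1/250 + 3536 = 883999/250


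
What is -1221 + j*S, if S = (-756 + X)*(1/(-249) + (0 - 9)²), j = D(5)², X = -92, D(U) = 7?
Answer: -838324765/249 ≈ -3.3668e+6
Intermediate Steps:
j = 49 (j = 7² = 49)
S = -17102464/249 (S = (-756 - 92)*(1/(-249) + (0 - 9)²) = -848*(-1/249 + (-9)²) = -848*(-1/249 + 81) = -848*20168/249 = -17102464/249 ≈ -68685.)
-1221 + j*S = -1221 + 49*(-17102464/249) = -1221 - 838020736/249 = -838324765/249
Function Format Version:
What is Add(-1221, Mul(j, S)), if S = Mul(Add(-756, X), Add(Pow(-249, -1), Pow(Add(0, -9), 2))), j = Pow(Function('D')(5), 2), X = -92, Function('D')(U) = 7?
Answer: Rational(-838324765, 249) ≈ -3.3668e+6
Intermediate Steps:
j = 49 (j = Pow(7, 2) = 49)
S = Rational(-17102464, 249) (S = Mul(Add(-756, -92), Add(Pow(-249, -1), Pow(Add(0, -9), 2))) = Mul(-848, Add(Rational(-1, 249), Pow(-9, 2))) = Mul(-848, Add(Rational(-1, 249), 81)) = Mul(-848, Rational(20168, 249)) = Rational(-17102464, 249) ≈ -68685.)
Add(-1221, Mul(j, S)) = Add(-1221, Mul(49, Rational(-17102464, 249))) = Add(-1221, Rational(-838020736, 249)) = Rational(-838324765, 249)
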